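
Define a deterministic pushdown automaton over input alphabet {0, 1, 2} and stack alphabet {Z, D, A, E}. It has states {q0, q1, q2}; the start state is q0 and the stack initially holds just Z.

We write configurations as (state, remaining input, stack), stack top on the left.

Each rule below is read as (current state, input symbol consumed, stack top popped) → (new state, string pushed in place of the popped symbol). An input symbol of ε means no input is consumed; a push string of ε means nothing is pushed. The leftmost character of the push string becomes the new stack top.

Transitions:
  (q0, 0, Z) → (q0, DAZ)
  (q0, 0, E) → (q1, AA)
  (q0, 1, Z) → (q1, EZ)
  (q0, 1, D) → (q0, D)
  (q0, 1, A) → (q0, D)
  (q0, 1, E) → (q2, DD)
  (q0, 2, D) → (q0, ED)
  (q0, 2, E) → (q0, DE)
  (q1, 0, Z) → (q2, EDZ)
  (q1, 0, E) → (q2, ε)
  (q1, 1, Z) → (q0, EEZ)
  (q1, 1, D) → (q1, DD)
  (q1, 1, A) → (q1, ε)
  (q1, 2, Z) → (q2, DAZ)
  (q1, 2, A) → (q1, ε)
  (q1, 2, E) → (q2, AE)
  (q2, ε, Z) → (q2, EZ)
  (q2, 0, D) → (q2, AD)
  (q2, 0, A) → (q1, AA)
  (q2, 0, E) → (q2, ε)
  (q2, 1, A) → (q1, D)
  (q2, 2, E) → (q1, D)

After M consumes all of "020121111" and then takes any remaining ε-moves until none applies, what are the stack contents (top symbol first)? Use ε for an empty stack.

DDDDDAZ

(q0, 020121111, Z)
  read 0, top Z: go to q0, push DAZ → (q0, 20121111, DAZ)
  read 2, top D: go to q0, push ED → (q0, 0121111, EDAZ)
  read 0, top E: go to q1, push AA → (q1, 121111, AADAZ)
  read 1, top A: go to q1, push ε → (q1, 21111, ADAZ)
  read 2, top A: go to q1, push ε → (q1, 1111, DAZ)
  read 1, top D: go to q1, push DD → (q1, 111, DDAZ)
  read 1, top D: go to q1, push DD → (q1, 11, DDDAZ)
  read 1, top D: go to q1, push DD → (q1, 1, DDDDAZ)
  read 1, top D: go to q1, push DD → (q1, ε, DDDDDAZ)
All input consumed in state q1 with stack DDDDDAZ.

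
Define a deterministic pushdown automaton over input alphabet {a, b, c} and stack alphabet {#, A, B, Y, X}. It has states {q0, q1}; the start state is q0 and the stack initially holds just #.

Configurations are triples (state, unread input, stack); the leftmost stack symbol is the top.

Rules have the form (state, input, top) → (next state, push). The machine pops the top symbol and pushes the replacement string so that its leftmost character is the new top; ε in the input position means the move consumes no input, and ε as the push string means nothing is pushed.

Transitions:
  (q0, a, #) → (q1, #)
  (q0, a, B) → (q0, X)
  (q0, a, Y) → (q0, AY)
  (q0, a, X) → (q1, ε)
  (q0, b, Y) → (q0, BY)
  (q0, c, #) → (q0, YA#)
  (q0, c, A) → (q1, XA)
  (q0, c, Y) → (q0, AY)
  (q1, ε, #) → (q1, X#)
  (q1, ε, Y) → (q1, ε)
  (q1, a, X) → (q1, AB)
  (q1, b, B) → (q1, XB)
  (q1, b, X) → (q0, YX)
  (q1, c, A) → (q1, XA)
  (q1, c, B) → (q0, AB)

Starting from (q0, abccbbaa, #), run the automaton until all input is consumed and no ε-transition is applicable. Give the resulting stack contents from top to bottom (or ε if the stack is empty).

XAYX#

(q0, abccbbaa, #)
  read a, top #: go to q1, push # → (q1, bccbbaa, #)
  ε-move, top #: go to q1, push X# → (q1, bccbbaa, X#)
  read b, top X: go to q0, push YX → (q0, ccbbaa, YX#)
  read c, top Y: go to q0, push AY → (q0, cbbaa, AYX#)
  read c, top A: go to q1, push XA → (q1, bbaa, XAYX#)
  read b, top X: go to q0, push YX → (q0, baa, YXAYX#)
  read b, top Y: go to q0, push BY → (q0, aa, BYXAYX#)
  read a, top B: go to q0, push X → (q0, a, XYXAYX#)
  read a, top X: go to q1, push ε → (q1, ε, YXAYX#)
  ε-move, top Y: go to q1, push ε → (q1, ε, XAYX#)
All input consumed in state q1 with stack XAYX#.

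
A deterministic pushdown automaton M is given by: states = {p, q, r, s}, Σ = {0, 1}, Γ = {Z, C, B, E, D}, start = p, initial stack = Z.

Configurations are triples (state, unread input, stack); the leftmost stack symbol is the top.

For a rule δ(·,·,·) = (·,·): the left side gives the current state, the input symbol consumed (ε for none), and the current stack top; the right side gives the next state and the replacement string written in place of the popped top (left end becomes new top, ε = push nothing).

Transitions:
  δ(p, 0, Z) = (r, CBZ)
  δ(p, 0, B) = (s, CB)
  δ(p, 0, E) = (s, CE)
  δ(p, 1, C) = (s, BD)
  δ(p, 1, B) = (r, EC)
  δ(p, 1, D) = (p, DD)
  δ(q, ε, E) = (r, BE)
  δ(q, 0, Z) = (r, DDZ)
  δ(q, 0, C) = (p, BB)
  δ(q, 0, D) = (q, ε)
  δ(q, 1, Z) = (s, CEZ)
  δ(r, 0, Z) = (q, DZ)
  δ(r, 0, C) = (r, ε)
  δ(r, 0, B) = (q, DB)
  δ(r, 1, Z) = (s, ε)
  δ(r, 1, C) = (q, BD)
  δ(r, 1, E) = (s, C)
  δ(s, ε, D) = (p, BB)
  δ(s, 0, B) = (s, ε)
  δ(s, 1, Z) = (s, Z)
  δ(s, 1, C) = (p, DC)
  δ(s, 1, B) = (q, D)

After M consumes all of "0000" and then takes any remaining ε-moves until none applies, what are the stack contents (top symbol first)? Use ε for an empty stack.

BZ

(p, 0000, Z)
  read 0, top Z: go to r, push CBZ → (r, 000, CBZ)
  read 0, top C: go to r, push ε → (r, 00, BZ)
  read 0, top B: go to q, push DB → (q, 0, DBZ)
  read 0, top D: go to q, push ε → (q, ε, BZ)
All input consumed in state q with stack BZ.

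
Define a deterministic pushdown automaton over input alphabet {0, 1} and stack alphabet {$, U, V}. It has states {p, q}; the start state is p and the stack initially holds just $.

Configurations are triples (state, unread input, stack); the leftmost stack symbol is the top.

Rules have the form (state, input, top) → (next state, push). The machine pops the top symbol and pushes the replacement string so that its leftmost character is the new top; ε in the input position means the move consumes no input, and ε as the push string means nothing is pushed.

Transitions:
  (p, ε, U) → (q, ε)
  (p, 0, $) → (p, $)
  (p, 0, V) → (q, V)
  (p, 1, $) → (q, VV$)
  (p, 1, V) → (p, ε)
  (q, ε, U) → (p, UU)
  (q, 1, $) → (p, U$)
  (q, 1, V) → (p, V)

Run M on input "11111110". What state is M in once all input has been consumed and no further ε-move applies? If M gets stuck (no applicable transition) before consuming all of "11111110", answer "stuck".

q

(p, 11111110, $)
  read 1, top $: go to q, push VV$ → (q, 1111110, VV$)
  read 1, top V: go to p, push V → (p, 111110, VV$)
  read 1, top V: go to p, push ε → (p, 11110, V$)
  read 1, top V: go to p, push ε → (p, 1110, $)
  read 1, top $: go to q, push VV$ → (q, 110, VV$)
  read 1, top V: go to p, push V → (p, 10, VV$)
  read 1, top V: go to p, push ε → (p, 0, V$)
  read 0, top V: go to q, push V → (q, ε, V$)
All input consumed; M is in state q.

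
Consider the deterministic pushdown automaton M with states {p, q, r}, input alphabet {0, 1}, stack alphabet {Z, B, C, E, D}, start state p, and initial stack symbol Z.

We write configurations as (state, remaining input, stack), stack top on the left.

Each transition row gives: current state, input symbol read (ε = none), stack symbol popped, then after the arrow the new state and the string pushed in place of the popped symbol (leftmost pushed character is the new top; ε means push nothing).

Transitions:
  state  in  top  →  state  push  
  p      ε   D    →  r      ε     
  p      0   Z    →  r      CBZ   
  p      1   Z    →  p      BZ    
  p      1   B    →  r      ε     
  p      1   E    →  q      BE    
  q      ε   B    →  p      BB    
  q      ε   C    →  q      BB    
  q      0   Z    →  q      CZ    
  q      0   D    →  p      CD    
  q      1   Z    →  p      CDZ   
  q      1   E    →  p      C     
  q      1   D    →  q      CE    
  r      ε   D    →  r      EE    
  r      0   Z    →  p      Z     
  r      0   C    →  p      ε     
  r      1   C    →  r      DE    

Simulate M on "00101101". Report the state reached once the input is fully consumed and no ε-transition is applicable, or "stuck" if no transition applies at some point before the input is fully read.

(p, 00101101, Z) ⊢ (r, 0101101, CBZ) ⊢ (p, 101101, BZ) ⊢ (r, 01101, Z) ⊢ (p, 1101, Z) ⊢ (p, 101, BZ) ⊢ (r, 01, Z) ⊢ (p, 1, Z) ⊢ (p, ε, BZ)
All input consumed; M is in state p.

p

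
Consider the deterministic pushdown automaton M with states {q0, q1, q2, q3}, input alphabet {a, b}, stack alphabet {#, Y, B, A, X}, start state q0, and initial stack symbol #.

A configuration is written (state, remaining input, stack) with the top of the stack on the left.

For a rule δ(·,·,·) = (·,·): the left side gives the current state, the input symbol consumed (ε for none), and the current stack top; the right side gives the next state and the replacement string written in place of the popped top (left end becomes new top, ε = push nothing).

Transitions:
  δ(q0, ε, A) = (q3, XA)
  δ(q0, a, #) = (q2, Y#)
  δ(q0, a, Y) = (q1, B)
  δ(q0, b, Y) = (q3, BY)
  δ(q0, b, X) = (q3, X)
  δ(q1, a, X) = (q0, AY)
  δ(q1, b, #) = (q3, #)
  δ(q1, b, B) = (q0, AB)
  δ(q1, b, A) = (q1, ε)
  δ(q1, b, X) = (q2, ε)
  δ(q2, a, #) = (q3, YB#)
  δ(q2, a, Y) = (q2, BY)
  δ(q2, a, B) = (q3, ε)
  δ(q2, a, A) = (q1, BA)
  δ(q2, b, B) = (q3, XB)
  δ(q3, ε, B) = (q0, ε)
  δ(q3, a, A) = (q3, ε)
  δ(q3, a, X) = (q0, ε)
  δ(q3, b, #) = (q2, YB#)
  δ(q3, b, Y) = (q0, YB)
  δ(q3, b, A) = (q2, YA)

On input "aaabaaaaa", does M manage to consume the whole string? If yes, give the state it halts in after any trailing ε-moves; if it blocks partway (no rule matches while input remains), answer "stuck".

stuck

(q0, aaabaaaaa, #)
  read a, top #: go to q2, push Y# → (q2, aabaaaaa, Y#)
  read a, top Y: go to q2, push BY → (q2, abaaaaa, BY#)
  read a, top B: go to q3, push ε → (q3, baaaaa, Y#)
  read b, top Y: go to q0, push YB → (q0, aaaaa, YB#)
  read a, top Y: go to q1, push B → (q1, aaaa, BB#)
No transition for (q1, a, top B); M blocks with input aaaa remaining.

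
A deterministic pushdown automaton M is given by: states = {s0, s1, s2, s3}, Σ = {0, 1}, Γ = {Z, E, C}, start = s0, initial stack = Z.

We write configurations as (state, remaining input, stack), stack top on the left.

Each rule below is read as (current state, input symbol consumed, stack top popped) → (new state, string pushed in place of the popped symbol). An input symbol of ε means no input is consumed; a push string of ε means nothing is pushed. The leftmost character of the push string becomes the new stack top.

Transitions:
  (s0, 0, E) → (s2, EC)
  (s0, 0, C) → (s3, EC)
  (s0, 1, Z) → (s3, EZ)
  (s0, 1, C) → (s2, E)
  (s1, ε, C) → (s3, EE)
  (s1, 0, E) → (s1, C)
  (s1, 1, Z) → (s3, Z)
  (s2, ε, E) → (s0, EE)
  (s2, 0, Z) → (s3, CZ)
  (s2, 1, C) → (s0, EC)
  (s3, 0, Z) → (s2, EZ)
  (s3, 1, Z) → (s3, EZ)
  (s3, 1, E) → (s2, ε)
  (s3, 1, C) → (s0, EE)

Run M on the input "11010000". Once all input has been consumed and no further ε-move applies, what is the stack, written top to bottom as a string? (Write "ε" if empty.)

EECECECECEZ

(s0, 11010000, Z)
  read 1, top Z: go to s3, push EZ → (s3, 1010000, EZ)
  read 1, top E: go to s2, push ε → (s2, 010000, Z)
  read 0, top Z: go to s3, push CZ → (s3, 10000, CZ)
  read 1, top C: go to s0, push EE → (s0, 0000, EEZ)
  read 0, top E: go to s2, push EC → (s2, 000, ECEZ)
  ε-move, top E: go to s0, push EE → (s0, 000, EECEZ)
  read 0, top E: go to s2, push EC → (s2, 00, ECECEZ)
  ε-move, top E: go to s0, push EE → (s0, 00, EECECEZ)
  read 0, top E: go to s2, push EC → (s2, 0, ECECECEZ)
  ε-move, top E: go to s0, push EE → (s0, 0, EECECECEZ)
  read 0, top E: go to s2, push EC → (s2, ε, ECECECECEZ)
  ε-move, top E: go to s0, push EE → (s0, ε, EECECECECEZ)
All input consumed in state s0 with stack EECECECECEZ.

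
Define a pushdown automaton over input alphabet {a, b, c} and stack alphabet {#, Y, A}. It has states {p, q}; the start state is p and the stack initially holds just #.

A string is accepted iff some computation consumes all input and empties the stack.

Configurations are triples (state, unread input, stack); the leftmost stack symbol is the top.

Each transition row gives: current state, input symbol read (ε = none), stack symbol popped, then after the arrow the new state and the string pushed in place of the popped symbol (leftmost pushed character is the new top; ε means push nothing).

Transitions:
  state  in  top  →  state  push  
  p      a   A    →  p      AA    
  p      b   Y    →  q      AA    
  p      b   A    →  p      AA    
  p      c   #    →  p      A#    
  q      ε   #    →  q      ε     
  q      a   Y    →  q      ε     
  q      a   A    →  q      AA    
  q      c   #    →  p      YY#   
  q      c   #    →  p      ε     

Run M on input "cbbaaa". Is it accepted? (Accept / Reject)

No computation consumes all input and empties the stack.

Reject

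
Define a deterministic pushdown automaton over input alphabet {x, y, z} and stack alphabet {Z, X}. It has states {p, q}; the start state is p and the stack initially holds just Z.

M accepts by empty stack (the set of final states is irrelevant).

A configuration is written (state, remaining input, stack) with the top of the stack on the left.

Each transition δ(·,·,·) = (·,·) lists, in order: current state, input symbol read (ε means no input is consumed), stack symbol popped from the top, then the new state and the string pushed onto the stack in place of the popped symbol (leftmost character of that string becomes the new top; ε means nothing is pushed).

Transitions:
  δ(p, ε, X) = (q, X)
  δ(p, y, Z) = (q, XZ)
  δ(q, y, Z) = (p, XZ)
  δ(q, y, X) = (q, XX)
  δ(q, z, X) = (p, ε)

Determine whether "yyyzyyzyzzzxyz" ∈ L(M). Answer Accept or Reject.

(p, yyyzyyzyzzzxyz, Z)
  read y, top Z: go to q, push XZ → (q, yyzyyzyzzzxyz, XZ)
  read y, top X: go to q, push XX → (q, yzyyzyzzzxyz, XXZ)
  read y, top X: go to q, push XX → (q, zyyzyzzzxyz, XXXZ)
  read z, top X: go to p, push ε → (p, yyzyzzzxyz, XXZ)
  ε-move, top X: go to q, push X → (q, yyzyzzzxyz, XXZ)
  read y, top X: go to q, push XX → (q, yzyzzzxyz, XXXZ)
  read y, top X: go to q, push XX → (q, zyzzzxyz, XXXXZ)
  read z, top X: go to p, push ε → (p, yzzzxyz, XXXZ)
  ε-move, top X: go to q, push X → (q, yzzzxyz, XXXZ)
  read y, top X: go to q, push XX → (q, zzzxyz, XXXXZ)
  read z, top X: go to p, push ε → (p, zzxyz, XXXZ)
  ε-move, top X: go to q, push X → (q, zzxyz, XXXZ)
  read z, top X: go to p, push ε → (p, zxyz, XXZ)
  ε-move, top X: go to q, push X → (q, zxyz, XXZ)
  read z, top X: go to p, push ε → (p, xyz, XZ)
  ε-move, top X: go to q, push X → (q, xyz, XZ)
No transition applies at (q, xyz, XZ); input not fully consumed.

Reject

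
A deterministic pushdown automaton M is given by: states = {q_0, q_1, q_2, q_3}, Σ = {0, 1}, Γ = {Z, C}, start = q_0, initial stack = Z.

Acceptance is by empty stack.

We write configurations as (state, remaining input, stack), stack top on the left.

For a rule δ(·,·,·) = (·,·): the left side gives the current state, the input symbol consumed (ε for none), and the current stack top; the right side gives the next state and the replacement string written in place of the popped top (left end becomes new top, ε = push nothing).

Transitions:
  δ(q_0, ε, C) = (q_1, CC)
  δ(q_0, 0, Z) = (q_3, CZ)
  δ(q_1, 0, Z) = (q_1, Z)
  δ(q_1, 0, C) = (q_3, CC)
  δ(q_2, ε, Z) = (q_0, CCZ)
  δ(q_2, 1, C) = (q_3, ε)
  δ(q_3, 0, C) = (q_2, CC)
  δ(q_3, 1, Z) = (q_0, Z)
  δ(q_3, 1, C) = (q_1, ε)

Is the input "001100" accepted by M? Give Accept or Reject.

(q_0, 001100, Z)
  read 0, top Z: go to q_3, push CZ → (q_3, 01100, CZ)
  read 0, top C: go to q_2, push CC → (q_2, 1100, CCZ)
  read 1, top C: go to q_3, push ε → (q_3, 100, CZ)
  read 1, top C: go to q_1, push ε → (q_1, 00, Z)
  read 0, top Z: go to q_1, push Z → (q_1, 0, Z)
  read 0, top Z: go to q_1, push Z → (q_1, ε, Z)
All input consumed; stack is Z, not empty, and no further ε-move applies.

Reject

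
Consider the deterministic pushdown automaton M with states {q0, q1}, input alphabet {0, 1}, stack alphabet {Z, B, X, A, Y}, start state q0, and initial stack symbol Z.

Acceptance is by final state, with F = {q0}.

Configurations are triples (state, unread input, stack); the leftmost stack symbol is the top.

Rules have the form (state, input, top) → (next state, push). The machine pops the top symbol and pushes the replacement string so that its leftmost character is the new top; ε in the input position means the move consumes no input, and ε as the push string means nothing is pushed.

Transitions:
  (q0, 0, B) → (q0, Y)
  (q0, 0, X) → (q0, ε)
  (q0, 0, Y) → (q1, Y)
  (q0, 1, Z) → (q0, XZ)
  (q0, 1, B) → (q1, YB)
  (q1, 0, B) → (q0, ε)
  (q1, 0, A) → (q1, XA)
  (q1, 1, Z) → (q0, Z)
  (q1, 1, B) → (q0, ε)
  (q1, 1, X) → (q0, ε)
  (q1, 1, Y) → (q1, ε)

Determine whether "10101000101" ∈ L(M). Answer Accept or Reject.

Reject

(q0, 10101000101, Z) ⊢ (q0, 0101000101, XZ) ⊢ (q0, 101000101, Z) ⊢ (q0, 01000101, XZ) ⊢ (q0, 1000101, Z) ⊢ (q0, 000101, XZ) ⊢ (q0, 00101, Z)
No transition applies at (q0, 00101, Z); input not fully consumed.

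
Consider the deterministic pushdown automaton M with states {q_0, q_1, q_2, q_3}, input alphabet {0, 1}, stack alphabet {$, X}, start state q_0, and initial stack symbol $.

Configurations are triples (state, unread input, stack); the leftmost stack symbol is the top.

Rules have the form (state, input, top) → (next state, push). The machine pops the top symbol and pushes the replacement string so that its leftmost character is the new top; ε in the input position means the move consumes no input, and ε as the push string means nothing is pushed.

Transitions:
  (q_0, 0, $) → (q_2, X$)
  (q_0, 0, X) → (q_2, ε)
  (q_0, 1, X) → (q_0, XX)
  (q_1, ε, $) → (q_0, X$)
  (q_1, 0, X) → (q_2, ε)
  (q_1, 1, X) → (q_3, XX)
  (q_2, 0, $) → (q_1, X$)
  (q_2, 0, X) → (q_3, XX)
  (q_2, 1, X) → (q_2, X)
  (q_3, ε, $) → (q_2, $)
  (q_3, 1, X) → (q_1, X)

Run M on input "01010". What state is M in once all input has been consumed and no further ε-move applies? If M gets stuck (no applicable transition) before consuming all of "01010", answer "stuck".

(q_0, 01010, $)
  read 0, top $: go to q_2, push X$ → (q_2, 1010, X$)
  read 1, top X: go to q_2, push X → (q_2, 010, X$)
  read 0, top X: go to q_3, push XX → (q_3, 10, XX$)
  read 1, top X: go to q_1, push X → (q_1, 0, XX$)
  read 0, top X: go to q_2, push ε → (q_2, ε, X$)
All input consumed; M is in state q_2.

q_2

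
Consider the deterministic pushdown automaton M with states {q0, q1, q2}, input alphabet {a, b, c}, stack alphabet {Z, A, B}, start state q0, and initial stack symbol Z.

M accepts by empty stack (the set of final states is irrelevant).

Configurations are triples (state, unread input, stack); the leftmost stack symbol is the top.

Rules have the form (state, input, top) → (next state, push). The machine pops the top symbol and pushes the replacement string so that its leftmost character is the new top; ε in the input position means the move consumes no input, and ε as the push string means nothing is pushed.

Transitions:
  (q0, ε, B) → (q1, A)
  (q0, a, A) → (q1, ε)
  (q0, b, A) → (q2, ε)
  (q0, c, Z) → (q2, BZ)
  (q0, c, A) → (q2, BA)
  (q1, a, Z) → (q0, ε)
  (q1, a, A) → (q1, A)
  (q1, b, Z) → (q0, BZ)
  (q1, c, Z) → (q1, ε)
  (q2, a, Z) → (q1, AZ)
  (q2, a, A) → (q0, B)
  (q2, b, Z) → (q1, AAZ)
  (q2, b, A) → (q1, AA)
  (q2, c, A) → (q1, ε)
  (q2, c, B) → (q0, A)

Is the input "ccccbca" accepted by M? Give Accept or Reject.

(q0, ccccbca, Z)
  read c, top Z: go to q2, push BZ → (q2, cccbca, BZ)
  read c, top B: go to q0, push A → (q0, ccbca, AZ)
  read c, top A: go to q2, push BA → (q2, cbca, BAZ)
  read c, top B: go to q0, push A → (q0, bca, AAZ)
  read b, top A: go to q2, push ε → (q2, ca, AZ)
  read c, top A: go to q1, push ε → (q1, a, Z)
  read a, top Z: go to q0, push ε → (q0, ε, ε)
All input consumed and the stack is empty.

Accept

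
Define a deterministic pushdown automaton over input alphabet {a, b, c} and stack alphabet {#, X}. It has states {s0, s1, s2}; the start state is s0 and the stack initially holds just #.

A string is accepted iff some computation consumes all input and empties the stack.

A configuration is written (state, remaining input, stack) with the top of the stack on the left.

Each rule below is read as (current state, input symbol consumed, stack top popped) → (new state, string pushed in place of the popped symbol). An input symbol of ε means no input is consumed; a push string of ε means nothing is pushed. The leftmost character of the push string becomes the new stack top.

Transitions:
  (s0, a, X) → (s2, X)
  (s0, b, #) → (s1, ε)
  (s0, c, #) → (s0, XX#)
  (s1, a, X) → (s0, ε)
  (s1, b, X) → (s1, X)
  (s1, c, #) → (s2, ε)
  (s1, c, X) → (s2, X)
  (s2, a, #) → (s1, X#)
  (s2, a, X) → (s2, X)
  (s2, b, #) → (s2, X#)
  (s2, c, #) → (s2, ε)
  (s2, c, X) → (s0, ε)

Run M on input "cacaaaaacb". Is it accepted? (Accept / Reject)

(s0, cacaaaaacb, #)
  read c, top #: go to s0, push XX# → (s0, acaaaaacb, XX#)
  read a, top X: go to s2, push X → (s2, caaaaacb, XX#)
  read c, top X: go to s0, push ε → (s0, aaaaacb, X#)
  read a, top X: go to s2, push X → (s2, aaaacb, X#)
  read a, top X: go to s2, push X → (s2, aaacb, X#)
  read a, top X: go to s2, push X → (s2, aacb, X#)
  read a, top X: go to s2, push X → (s2, acb, X#)
  read a, top X: go to s2, push X → (s2, cb, X#)
  read c, top X: go to s0, push ε → (s0, b, #)
  read b, top #: go to s1, push ε → (s1, ε, ε)
All input consumed and the stack is empty.

Accept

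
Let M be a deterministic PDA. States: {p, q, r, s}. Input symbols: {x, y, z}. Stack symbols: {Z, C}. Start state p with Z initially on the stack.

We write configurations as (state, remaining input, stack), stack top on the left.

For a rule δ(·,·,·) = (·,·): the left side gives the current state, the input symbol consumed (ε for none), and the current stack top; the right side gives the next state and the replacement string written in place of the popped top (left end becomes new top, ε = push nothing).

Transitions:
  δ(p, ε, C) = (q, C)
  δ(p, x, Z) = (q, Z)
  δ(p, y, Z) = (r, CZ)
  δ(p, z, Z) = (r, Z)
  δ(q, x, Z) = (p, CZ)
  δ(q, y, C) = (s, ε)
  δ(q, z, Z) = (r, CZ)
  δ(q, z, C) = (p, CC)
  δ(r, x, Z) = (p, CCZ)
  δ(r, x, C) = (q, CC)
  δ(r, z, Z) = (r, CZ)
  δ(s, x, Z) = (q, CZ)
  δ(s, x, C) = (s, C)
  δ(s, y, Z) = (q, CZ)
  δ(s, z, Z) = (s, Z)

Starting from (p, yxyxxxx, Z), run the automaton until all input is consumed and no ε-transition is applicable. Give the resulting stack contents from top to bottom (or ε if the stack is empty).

(p, yxyxxxx, Z)
  read y, top Z: go to r, push CZ → (r, xyxxxx, CZ)
  read x, top C: go to q, push CC → (q, yxxxx, CCZ)
  read y, top C: go to s, push ε → (s, xxxx, CZ)
  read x, top C: go to s, push C → (s, xxx, CZ)
  read x, top C: go to s, push C → (s, xx, CZ)
  read x, top C: go to s, push C → (s, x, CZ)
  read x, top C: go to s, push C → (s, ε, CZ)
All input consumed in state s with stack CZ.

CZ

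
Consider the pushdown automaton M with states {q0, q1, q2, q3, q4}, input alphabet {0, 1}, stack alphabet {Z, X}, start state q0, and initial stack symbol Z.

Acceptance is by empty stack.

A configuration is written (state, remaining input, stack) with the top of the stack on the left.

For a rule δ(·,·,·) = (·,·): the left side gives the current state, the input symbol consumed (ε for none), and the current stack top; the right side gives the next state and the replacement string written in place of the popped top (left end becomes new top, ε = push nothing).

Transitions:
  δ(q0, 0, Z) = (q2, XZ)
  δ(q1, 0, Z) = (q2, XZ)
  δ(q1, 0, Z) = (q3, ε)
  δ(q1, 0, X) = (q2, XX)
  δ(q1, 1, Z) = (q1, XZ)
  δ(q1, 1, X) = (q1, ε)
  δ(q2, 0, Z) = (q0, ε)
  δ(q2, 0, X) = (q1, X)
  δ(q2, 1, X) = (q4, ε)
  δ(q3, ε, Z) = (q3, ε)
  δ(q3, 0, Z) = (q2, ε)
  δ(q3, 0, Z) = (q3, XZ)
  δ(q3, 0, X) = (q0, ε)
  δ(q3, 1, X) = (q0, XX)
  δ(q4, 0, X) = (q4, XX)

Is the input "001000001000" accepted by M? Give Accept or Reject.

No computation consumes all input and empties the stack.

Reject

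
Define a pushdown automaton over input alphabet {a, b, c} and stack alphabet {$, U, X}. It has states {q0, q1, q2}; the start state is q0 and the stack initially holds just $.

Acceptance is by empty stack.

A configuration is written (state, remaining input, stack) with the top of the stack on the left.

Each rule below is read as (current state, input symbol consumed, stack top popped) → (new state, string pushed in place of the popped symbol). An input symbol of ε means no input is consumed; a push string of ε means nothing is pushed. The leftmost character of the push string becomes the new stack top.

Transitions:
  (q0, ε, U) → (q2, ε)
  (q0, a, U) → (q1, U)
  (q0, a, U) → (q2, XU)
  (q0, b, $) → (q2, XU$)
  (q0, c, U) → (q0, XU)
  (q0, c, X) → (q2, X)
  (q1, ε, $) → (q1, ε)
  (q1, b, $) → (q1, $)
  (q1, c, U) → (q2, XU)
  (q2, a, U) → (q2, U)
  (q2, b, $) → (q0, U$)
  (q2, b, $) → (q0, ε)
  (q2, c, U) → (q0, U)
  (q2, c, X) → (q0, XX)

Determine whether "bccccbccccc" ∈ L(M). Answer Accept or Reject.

No computation consumes all input and empties the stack.

Reject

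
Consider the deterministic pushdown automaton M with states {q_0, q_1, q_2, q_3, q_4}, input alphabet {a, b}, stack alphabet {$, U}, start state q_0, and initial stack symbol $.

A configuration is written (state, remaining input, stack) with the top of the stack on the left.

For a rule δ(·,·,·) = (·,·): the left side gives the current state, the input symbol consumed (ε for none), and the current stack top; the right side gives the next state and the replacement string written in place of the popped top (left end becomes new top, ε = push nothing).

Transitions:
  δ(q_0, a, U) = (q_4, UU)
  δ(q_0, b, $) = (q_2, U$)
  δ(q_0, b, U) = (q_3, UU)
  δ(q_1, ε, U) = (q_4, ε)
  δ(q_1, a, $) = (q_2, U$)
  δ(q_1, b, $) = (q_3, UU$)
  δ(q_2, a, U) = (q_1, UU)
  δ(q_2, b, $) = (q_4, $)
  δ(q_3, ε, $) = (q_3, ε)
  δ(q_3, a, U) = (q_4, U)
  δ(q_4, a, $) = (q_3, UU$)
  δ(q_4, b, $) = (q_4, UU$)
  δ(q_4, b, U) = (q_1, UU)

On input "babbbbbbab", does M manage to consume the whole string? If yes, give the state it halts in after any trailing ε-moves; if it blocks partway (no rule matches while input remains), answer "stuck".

(q_0, babbbbbbab, $) ⊢ (q_2, abbbbbbab, U$) ⊢ (q_1, bbbbbbab, UU$) ⊢ (q_4, bbbbbbab, U$) ⊢ (q_1, bbbbbab, UU$) ⊢ (q_4, bbbbbab, U$) ⊢ (q_1, bbbbab, UU$) ⊢ (q_4, bbbbab, U$) ⊢ (q_1, bbbab, UU$) ⊢ (q_4, bbbab, U$) ⊢ (q_1, bbab, UU$) ⊢ (q_4, bbab, U$) ⊢ (q_1, bab, UU$) ⊢ (q_4, bab, U$) ⊢ (q_1, ab, UU$) ⊢ (q_4, ab, U$)
No transition for (q_4, a, top U); M blocks with input ab remaining.

stuck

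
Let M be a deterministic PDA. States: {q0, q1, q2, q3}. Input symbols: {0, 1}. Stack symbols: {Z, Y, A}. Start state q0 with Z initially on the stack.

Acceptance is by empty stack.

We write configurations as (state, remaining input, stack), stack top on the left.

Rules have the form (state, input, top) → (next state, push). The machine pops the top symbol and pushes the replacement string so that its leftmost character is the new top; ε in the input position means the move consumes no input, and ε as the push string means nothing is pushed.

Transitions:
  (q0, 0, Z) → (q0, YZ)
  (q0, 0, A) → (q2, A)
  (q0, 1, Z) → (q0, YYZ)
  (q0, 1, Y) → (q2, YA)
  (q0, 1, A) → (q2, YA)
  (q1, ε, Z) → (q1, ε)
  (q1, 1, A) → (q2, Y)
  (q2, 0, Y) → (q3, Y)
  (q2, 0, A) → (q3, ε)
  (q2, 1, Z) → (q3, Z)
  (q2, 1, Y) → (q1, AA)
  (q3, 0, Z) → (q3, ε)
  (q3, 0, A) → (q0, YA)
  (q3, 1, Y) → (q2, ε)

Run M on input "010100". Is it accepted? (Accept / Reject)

Accept

(q0, 010100, Z)
  read 0, top Z: go to q0, push YZ → (q0, 10100, YZ)
  read 1, top Y: go to q2, push YA → (q2, 0100, YAZ)
  read 0, top Y: go to q3, push Y → (q3, 100, YAZ)
  read 1, top Y: go to q2, push ε → (q2, 00, AZ)
  read 0, top A: go to q3, push ε → (q3, 0, Z)
  read 0, top Z: go to q3, push ε → (q3, ε, ε)
All input consumed and the stack is empty.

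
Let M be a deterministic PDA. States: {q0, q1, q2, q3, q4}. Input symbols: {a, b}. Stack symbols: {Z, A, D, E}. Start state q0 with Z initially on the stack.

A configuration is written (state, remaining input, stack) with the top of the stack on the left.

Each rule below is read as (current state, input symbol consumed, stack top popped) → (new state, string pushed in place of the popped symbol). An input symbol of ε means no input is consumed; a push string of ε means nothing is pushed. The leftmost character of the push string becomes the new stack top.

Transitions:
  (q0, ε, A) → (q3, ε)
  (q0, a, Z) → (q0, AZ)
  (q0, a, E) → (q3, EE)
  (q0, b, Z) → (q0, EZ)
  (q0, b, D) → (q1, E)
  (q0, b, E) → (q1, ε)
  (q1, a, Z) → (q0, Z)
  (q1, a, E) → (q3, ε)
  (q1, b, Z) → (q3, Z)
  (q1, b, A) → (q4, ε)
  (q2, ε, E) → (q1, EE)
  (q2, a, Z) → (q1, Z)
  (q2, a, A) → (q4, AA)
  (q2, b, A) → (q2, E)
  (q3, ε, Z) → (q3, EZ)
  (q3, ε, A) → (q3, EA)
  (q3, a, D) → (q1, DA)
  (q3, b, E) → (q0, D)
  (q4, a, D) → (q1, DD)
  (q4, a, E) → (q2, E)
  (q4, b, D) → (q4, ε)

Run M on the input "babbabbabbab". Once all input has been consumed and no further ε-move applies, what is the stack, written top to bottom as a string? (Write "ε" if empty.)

DZ

(q0, babbabbabbab, Z)
  read b, top Z: go to q0, push EZ → (q0, abbabbabbab, EZ)
  read a, top E: go to q3, push EE → (q3, bbabbabbab, EEZ)
  read b, top E: go to q0, push D → (q0, babbabbab, DEZ)
  read b, top D: go to q1, push E → (q1, abbabbab, EEZ)
  read a, top E: go to q3, push ε → (q3, bbabbab, EZ)
  read b, top E: go to q0, push D → (q0, babbab, DZ)
  read b, top D: go to q1, push E → (q1, abbab, EZ)
  read a, top E: go to q3, push ε → (q3, bbab, Z)
  ε-move, top Z: go to q3, push EZ → (q3, bbab, EZ)
  read b, top E: go to q0, push D → (q0, bab, DZ)
  read b, top D: go to q1, push E → (q1, ab, EZ)
  read a, top E: go to q3, push ε → (q3, b, Z)
  ε-move, top Z: go to q3, push EZ → (q3, b, EZ)
  read b, top E: go to q0, push D → (q0, ε, DZ)
All input consumed in state q0 with stack DZ.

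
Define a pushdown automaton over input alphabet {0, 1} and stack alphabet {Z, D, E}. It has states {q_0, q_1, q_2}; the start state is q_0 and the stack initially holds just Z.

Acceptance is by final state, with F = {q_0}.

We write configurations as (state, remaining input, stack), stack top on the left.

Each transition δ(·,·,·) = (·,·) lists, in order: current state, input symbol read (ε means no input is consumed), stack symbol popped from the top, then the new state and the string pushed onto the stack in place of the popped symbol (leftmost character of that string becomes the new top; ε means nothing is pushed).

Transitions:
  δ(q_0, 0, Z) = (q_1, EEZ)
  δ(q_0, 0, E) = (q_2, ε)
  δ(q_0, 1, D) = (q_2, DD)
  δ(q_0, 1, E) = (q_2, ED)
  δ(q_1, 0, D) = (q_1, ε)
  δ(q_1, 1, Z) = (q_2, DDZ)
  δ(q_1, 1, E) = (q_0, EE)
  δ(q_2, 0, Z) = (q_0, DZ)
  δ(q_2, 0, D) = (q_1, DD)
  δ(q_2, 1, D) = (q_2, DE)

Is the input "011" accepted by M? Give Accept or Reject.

Reject

No computation consumes all input and reaches a final state.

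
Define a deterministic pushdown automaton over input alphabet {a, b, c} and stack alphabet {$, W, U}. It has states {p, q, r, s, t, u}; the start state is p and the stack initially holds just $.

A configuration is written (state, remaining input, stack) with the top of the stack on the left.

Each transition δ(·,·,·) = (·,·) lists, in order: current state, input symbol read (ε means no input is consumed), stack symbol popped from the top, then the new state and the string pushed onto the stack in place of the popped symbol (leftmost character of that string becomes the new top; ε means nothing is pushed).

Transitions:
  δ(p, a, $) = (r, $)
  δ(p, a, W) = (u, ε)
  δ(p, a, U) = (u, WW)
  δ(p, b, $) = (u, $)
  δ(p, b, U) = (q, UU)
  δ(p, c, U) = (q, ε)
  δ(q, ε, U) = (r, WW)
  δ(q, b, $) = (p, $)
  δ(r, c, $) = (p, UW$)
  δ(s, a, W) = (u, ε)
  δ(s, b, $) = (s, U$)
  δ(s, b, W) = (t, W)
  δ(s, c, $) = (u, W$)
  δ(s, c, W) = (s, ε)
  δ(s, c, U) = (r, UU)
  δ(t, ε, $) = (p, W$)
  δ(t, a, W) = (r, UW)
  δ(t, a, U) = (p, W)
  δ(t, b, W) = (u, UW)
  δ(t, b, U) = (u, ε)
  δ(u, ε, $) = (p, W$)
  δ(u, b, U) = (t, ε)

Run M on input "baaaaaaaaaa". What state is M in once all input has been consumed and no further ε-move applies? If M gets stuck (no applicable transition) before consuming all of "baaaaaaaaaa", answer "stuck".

p

(p, baaaaaaaaaa, $) ⊢ (u, aaaaaaaaaa, $) ⊢ (p, aaaaaaaaaa, W$) ⊢ (u, aaaaaaaaa, $) ⊢ (p, aaaaaaaaa, W$) ⊢ (u, aaaaaaaa, $) ⊢ (p, aaaaaaaa, W$) ⊢ (u, aaaaaaa, $) ⊢ (p, aaaaaaa, W$) ⊢ (u, aaaaaa, $) ⊢ (p, aaaaaa, W$) ⊢ (u, aaaaa, $) ⊢ (p, aaaaa, W$) ⊢ (u, aaaa, $) ⊢ (p, aaaa, W$) ⊢ (u, aaa, $) ⊢ (p, aaa, W$) ⊢ (u, aa, $) ⊢ (p, aa, W$) ⊢ (u, a, $) ⊢ (p, a, W$) ⊢ (u, ε, $) ⊢ (p, ε, W$)
All input consumed; M is in state p.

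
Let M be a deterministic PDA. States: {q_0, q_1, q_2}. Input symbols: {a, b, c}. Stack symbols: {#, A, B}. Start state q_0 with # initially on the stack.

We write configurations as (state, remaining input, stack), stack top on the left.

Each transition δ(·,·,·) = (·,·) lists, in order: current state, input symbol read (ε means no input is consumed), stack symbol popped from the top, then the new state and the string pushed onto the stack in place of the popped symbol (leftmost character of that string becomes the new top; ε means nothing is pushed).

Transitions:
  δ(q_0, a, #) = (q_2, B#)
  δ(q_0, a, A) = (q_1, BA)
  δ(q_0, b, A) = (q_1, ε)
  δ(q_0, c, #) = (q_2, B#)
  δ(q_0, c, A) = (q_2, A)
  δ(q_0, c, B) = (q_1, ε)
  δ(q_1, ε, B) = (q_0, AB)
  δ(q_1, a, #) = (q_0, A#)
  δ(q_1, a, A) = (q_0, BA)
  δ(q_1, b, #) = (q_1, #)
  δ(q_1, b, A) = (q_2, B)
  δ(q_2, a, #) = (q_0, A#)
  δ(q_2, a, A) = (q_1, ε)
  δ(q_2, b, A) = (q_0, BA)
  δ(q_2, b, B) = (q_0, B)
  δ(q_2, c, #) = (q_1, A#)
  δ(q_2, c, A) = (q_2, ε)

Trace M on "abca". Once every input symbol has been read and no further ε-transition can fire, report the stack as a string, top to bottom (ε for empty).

A#

(q_0, abca, #) ⊢ (q_2, bca, B#) ⊢ (q_0, ca, B#) ⊢ (q_1, a, #) ⊢ (q_0, ε, A#)
All input consumed in state q_0 with stack A#.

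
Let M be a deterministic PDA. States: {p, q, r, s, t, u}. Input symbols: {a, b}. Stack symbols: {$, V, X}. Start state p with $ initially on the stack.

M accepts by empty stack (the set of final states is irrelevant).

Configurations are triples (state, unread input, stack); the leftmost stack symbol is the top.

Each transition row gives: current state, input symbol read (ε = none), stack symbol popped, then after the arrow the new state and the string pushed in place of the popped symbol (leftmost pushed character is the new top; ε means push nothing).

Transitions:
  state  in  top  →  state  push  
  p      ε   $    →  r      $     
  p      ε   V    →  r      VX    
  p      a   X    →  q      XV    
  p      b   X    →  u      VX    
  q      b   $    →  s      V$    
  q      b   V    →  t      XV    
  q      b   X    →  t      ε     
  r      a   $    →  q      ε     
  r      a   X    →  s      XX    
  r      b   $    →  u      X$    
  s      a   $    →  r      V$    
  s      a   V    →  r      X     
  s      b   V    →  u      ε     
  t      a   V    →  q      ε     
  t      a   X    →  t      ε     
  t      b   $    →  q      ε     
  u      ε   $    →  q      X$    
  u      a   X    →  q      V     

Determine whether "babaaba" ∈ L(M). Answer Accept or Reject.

Reject

(p, babaaba, $)
  ε-move, top $: go to r, push $ → (r, babaaba, $)
  read b, top $: go to u, push X$ → (u, abaaba, X$)
  read a, top X: go to q, push V → (q, baaba, V$)
  read b, top V: go to t, push XV → (t, aaba, XV$)
  read a, top X: go to t, push ε → (t, aba, V$)
  read a, top V: go to q, push ε → (q, ba, $)
  read b, top $: go to s, push V$ → (s, a, V$)
  read a, top V: go to r, push X → (r, ε, X$)
All input consumed; stack is X$, not empty, and no further ε-move applies.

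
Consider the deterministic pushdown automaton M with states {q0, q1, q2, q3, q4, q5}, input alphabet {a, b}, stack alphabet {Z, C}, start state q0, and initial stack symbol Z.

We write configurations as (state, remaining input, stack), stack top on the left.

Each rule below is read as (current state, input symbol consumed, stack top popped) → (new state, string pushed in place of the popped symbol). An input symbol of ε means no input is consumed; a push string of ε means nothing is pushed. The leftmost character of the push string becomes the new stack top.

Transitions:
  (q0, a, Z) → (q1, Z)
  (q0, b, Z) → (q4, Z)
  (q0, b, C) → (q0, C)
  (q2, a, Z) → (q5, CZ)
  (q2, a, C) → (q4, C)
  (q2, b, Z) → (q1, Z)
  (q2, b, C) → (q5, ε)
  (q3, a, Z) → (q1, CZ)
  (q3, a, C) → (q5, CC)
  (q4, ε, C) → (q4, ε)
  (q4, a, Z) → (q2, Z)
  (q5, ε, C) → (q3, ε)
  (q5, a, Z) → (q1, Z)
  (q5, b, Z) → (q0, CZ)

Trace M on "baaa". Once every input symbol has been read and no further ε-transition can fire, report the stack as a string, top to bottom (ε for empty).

(q0, baaa, Z)
  read b, top Z: go to q4, push Z → (q4, aaa, Z)
  read a, top Z: go to q2, push Z → (q2, aa, Z)
  read a, top Z: go to q5, push CZ → (q5, a, CZ)
  ε-move, top C: go to q3, push ε → (q3, a, Z)
  read a, top Z: go to q1, push CZ → (q1, ε, CZ)
All input consumed in state q1 with stack CZ.

CZ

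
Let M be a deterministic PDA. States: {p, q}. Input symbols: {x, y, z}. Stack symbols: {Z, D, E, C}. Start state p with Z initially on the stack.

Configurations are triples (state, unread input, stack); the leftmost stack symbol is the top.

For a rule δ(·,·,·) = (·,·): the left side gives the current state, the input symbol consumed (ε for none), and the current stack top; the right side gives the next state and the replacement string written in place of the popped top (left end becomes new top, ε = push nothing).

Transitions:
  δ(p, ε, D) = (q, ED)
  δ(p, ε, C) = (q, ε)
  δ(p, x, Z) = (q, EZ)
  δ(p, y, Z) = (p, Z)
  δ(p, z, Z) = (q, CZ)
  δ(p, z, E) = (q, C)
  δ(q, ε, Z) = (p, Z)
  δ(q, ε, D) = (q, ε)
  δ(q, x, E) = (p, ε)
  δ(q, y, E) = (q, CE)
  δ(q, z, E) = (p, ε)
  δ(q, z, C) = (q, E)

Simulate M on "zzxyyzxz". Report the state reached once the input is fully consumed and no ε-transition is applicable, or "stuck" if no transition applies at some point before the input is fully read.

(p, zzxyyzxz, Z)
  read z, top Z: go to q, push CZ → (q, zxyyzxz, CZ)
  read z, top C: go to q, push E → (q, xyyzxz, EZ)
  read x, top E: go to p, push ε → (p, yyzxz, Z)
  read y, top Z: go to p, push Z → (p, yzxz, Z)
  read y, top Z: go to p, push Z → (p, zxz, Z)
  read z, top Z: go to q, push CZ → (q, xz, CZ)
No transition for (q, x, top C); M blocks with input xz remaining.

stuck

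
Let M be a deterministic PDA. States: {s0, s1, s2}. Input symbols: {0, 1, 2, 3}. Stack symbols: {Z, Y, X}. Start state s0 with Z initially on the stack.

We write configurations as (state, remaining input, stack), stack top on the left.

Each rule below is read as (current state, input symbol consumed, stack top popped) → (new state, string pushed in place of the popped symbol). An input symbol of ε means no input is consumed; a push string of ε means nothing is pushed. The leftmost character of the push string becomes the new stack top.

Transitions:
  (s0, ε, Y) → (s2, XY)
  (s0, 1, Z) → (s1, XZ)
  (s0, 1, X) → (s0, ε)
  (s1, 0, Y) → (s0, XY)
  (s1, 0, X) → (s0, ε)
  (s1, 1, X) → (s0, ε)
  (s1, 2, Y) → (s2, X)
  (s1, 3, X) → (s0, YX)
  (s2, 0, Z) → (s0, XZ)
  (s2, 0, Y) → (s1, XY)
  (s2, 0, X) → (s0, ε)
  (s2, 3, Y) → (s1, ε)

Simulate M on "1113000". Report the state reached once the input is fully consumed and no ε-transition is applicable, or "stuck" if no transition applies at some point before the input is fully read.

(s0, 1113000, Z) ⊢ (s1, 113000, XZ) ⊢ (s0, 13000, Z) ⊢ (s1, 3000, XZ) ⊢ (s0, 000, YXZ) ⊢ (s2, 000, XYXZ) ⊢ (s0, 00, YXZ) ⊢ (s2, 00, XYXZ) ⊢ (s0, 0, YXZ) ⊢ (s2, 0, XYXZ) ⊢ (s0, ε, YXZ) ⊢ (s2, ε, XYXZ)
All input consumed; M is in state s2.

s2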